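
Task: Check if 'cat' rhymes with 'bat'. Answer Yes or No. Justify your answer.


Rime (stressed vowel + following sounds) of 'cat': -at = /æt/
Rime of 'bat': -at = /æt/
/æt/ and /æt/ are the same ending sound, so the words rhyme.

Yes


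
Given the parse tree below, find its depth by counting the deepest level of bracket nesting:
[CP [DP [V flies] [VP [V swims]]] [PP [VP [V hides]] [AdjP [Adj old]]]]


Count bracket nesting levels:
'[' at pos 0: depth = 1
'[' at pos 4: depth = 2
'[' at pos 8: depth = 3
'[' at pos 18: depth = 3
'[' at pos 22: depth = 4
'[' at pos 34: depth = 2
'[' at pos 38: depth = 3
'[' at pos 42: depth = 4
'[' at pos 53: depth = 3
'[' at pos 59: depth = 4
Maximum depth reached: 4

4


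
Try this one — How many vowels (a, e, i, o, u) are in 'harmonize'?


Vowels in 'harmonize': a, o, i, e = 4 vowels.

4


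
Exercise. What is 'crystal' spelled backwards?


Reverse 'crystal' character by character: 'latsyrc'.

latsyrc


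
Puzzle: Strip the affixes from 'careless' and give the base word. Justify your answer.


Remove suffix '-less' from 'careless' to get root 'care'.

care


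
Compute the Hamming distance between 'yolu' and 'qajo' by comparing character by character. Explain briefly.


Alignment:
Position 1: 'y' vs 'q' = DIFFER
Position 2: 'o' vs 'a' = DIFFER
Position 3: 'l' vs 'j' = DIFFER
Position 4: 'u' vs 'o' = DIFFER
Total differences: 4

4


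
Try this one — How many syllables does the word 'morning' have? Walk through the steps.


Break 'morning' into syllables: morn-ing -> morn | ing = 2 syllables

2 syllables


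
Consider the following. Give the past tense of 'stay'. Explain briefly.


Apply rule: Add -ed. 'stay' becomes 'stayed'.

stayed


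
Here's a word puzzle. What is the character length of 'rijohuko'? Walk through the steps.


Spell out 'rijohuko' and number each letter: r(1), i(2), j(3), o(4), h(5), u(6), k(7), o(8). Total: 8 letters.

8


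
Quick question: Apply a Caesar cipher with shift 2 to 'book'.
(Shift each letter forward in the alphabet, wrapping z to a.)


Shift each letter by 2: b -> d, o -> q, o -> q, k -> m. Result: 'dqqm'.

dqqm


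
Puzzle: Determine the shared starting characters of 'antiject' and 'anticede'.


Compare from the start: 4 characters match: 'anti'. Mismatch at position 5: 'j' vs 'c'.

anti


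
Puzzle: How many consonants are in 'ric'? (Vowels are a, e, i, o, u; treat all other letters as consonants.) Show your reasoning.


Consonants in 'ric': r, c = 2 consonants.

2


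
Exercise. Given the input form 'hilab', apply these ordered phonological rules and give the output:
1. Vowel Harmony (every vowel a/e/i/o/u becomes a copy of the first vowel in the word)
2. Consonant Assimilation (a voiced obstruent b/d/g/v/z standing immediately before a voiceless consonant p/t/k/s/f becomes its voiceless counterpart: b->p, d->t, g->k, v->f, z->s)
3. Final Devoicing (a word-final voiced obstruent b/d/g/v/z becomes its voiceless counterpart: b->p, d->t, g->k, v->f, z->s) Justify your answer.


Starting form: 'hilab'
Rule 1: Vowel Harmony: all vowels become 'i' (matching first vowel). 'hilab' -> 'hilib'
Rule 2: Consonant Assimilation: no voiced obstruent (b/d/g/v/z) stands immediately before a voiceless consonant (p/t/k/s/f). No change.
Rule 3: Final Devoicing: word-final voiced obstruent 'b' becomes voiceless 'p'. 'hilib' -> 'hilip'
Final form: 'hilip'

hilip


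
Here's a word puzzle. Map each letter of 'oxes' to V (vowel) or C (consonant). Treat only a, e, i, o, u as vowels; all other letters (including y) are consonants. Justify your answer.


Letter mapping: o = V, x = C, e = V, s = C.

VCVC


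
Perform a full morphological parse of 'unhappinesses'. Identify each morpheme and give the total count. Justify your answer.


Step 1: Identify prefix: 'un' (meaning: not/reverse)
Step 2: Identify root: 'happy'
Step 3: Identify suffix(es): 'ness, es'
Decomposition: un- (prefix: not/reverse) + happy (root) + -ness (suffix: state of) + -es (plural)
Total morphemes: 4

4 morphemes (un- (prefix: not/reverse) + happy (root) + -ness (suffix: state of) + -es (plural))


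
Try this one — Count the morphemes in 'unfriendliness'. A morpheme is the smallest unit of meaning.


Decomposition: un- (prefix) + friend (root) + -ly (suffix) + -ness (suffix) = 4 morpheme(s)

4 morphemes


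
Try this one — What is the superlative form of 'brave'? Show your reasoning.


Apply superlative formation (ends in e: add -st): 'brave' -> 'bravest'.

bravest


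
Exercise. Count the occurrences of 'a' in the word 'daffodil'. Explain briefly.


Letter 'a' in 'daffodil': found at position(s) 2 = 1 occurrence(s).

1


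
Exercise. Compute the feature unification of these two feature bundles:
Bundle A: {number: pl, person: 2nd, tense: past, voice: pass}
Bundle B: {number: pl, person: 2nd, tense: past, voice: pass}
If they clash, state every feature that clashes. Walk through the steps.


Compare features:
number: A=pl vs B=pl -> unified: pl
person: A=2nd vs B=2nd -> unified: 2nd
tense: A=past vs B=past -> unified: past
voice: A=pass vs B=pass -> unified: pass
No clashes found.

Unified: {number: pl, person: 2nd, tense: past, voice: pass}


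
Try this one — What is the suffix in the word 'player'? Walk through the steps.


The word 'player' = 'play' (root) + '-er' (suffix). The suffix is '-er'.

er


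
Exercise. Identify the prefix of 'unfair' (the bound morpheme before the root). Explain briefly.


The word 'unfair' = 'un' (prefix) + 'fair' (root). The prefix is 'un'.

un


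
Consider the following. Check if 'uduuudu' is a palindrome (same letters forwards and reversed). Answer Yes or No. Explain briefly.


Forward: 'uduuudu'
Reversed: 'uduuudu'
They are identical.

Yes


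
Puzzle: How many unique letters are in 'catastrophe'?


Unique letters in 'catastrophe': {a, c, e, h, o, p, r, s, t} = 9 distinct letters.

9


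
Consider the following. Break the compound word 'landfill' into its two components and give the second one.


Split 'landfill' into 'land' + 'fill'. The second part is 'fill'.

fill


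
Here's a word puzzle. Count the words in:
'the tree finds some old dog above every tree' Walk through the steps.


Split into words: the | tree | finds | some | old | dog | above | every | tree = 9 words.

9


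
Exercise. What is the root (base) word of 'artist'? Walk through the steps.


Remove suffix '-ist' from 'artist' to get root 'art'.

art


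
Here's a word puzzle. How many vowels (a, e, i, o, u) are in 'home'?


Vowels in 'home': o, e = 2 vowels.

2


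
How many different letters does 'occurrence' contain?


Unique letters in 'occurrence': {c, e, n, o, r, u} = 6 distinct letters.

6


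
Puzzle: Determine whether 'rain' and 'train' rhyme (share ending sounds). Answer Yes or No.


Rime (stressed vowel + following sounds) of 'rain': -ain = /eɪn/
Rime of 'train': -ain = /eɪn/
/eɪn/ and /eɪn/ are the same ending sound, so the words rhyme.

Yes


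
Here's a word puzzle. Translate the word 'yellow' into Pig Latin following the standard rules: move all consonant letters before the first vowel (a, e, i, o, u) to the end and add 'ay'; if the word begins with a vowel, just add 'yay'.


'yellow': move consonant cluster 'y' to end and add 'ay': 'ellowyay'.

ellowyay


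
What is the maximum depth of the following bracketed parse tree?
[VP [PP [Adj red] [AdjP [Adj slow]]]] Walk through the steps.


Count bracket nesting levels:
'[' at pos 0: depth = 1
'[' at pos 4: depth = 2
'[' at pos 8: depth = 3
'[' at pos 18: depth = 3
'[' at pos 24: depth = 4
Maximum depth reached: 4

4


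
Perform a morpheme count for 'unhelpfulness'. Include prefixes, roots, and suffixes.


Decomposition: un- (prefix) + help (root) + -ful (suffix) + -ness (suffix) = 4 morpheme(s)

4 morphemes


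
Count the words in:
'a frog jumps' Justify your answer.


Split into words: a | frog | jumps = 3 words.

3


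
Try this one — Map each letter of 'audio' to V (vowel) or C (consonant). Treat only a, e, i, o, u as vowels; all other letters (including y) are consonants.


Letter mapping: a = V, u = V, d = C, i = V, o = V.

VVCVV


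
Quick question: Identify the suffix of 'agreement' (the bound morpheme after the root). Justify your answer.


The word 'agreement' = 'agree' (root) + '-ment' (suffix). The suffix is '-ment'.

ment


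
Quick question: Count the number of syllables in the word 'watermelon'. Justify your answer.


Break 'watermelon' into syllables: wa-ter-mel-on -> wa | ter | mel | on = 4 syllables

4 syllables


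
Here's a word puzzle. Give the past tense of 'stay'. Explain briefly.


Apply rule: Add -ed. 'stay' becomes 'stayed'.

stayed


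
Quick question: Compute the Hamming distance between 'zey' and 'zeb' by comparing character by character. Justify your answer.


Alignment:
Position 1: 'z' vs 'z' = match
Position 2: 'e' vs 'e' = match
Position 3: 'y' vs 'b' = DIFFER
Total differences: 1

1


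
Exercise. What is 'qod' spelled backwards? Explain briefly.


Reverse 'qod' character by character: 'doq'.

doq


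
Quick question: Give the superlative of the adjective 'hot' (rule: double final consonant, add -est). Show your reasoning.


Apply superlative formation (double final consonant, add -est): 'hot' -> 'hottest'.

hottest


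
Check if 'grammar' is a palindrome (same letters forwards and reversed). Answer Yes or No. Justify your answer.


Forward: 'grammar'
Reversed: 'rammarg'
They differ.

No


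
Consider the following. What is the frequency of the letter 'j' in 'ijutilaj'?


Letter 'j' in 'ijutilaj': found at position(s) 2, 8 = 2 occurrence(s).

2


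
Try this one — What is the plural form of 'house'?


Apply rule: Add -s. 'house' becomes 'houses'.

houses


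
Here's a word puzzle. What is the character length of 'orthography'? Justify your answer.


Spell out 'orthography' and number each letter: o(1), r(2), t(3), h(4), o(5), g(6), r(7), a(8), p(9), h(10), y(11). Total: 11 letters.

11


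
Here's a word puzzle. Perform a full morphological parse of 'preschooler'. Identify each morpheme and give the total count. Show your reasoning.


Step 1: Identify prefix: 'pre' (meaning: before)
Step 2: Identify root: 'school'
Step 3: Identify suffix(es): 'er'
Decomposition: pre- (prefix: before) + school (root) + -er (suffix: one who)
Total morphemes: 3

3 morphemes (pre- (prefix: before) + school (root) + -er (suffix: one who))


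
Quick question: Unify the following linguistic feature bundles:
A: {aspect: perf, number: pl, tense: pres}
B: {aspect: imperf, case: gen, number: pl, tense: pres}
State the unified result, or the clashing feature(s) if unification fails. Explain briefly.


Compare features:
aspect: A=perf vs B=imperf -> CLASH
case: A=_ vs B=gen -> unified: gen
number: A=pl vs B=pl -> unified: pl
tense: A=pres vs B=pres -> unified: pres
Clash detected on feature 'aspect' (perf vs imperf); unification fails.

CLASH on 'aspect' (perf vs imperf)


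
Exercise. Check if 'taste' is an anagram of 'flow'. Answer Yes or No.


Sorted letters of 'taste': 'aestt'
Sorted letters of 'flow': 'flow'
They do not match.

No


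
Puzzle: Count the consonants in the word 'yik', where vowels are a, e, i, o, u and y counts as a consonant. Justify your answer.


Consonants in 'yik': y, k = 2 consonants.

2


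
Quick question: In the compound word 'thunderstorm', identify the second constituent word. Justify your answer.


Split 'thunderstorm' into 'thunder' + 'storm'. The second part is 'storm'.

storm


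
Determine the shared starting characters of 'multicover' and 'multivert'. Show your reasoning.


Compare from the start: 5 characters match: 'multi'. Mismatch at position 6: 'c' vs 'v'.

multi


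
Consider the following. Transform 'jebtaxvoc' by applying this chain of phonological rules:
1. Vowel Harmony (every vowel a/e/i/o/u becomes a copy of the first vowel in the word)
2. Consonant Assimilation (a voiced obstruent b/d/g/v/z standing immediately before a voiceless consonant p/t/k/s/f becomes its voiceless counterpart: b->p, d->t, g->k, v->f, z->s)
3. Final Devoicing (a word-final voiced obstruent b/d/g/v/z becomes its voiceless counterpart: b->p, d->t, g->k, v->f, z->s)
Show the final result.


Starting form: 'jebtaxvoc'
Rule 1: Vowel Harmony: all vowels become 'e' (matching first vowel). 'jebtaxvoc' -> 'jebtexvec'
Rule 2: Consonant Assimilation: voiced obstruent before voiceless consonant becomes voiceless ('bt' -> 'pt'). 'jebtexvec' -> 'jeptexvec'
Rule 3: Final Devoicing: final consonant 'c' is not one of the voiced obstruents b/d/g/v/z. No change.
Final form: 'jeptexvec'

jeptexvec


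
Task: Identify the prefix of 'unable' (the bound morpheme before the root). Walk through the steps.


The word 'unable' = 'un' (prefix) + 'able' (root). The prefix is 'un'.

un


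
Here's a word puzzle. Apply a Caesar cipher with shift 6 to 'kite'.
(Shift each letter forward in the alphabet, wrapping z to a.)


Shift each letter by 6: k -> q, i -> o, t -> z, e -> k. Result: 'qozk'.

qozk


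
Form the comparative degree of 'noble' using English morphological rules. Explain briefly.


Apply comparative formation (ends in e: add -r): 'noble' -> 'nobler'.

nobler


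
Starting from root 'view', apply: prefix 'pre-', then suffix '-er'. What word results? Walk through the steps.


Step 1: Add prefix 'pre-' to 'view' = 'preview'
Step 2: Add suffix '-er' to 'preview' = 'previewer'

previewer


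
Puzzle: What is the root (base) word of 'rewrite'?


Remove prefix 're' from 'rewrite' to get root 'write'.

write


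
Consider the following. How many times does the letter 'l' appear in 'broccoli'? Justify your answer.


Letter 'l' in 'broccoli': found at position(s) 7 = 1 occurrence(s).

1


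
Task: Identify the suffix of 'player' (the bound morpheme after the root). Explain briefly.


The word 'player' = 'play' (root) + '-er' (suffix). The suffix is '-er'.

er


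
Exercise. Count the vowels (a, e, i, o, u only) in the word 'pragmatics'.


Vowels in 'pragmatics': a, a, i = 3 vowels.

3


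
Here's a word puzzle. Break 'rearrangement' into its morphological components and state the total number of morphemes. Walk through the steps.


Step 1: Identify prefix: 're' (meaning: again)
Step 2: Identify root: 'arrange'
Step 3: Identify suffix(es): 'ment'
Decomposition: re- (prefix: again) + arrange (root) + -ment (suffix: action/result)
Total morphemes: 3

3 morphemes (re- (prefix: again) + arrange (root) + -ment (suffix: action/result))


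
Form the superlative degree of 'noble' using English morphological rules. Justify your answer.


Apply superlative formation (ends in e: add -st): 'noble' -> 'noblest'.

noblest


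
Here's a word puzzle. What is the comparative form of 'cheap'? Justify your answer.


Apply comparative formation (add -er): 'cheap' -> 'cheaper'.

cheaper


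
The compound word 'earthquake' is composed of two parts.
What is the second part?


Split 'earthquake' into 'earth' + 'quake'. The second part is 'quake'.

quake


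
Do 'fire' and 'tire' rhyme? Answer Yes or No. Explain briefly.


Rime (stressed vowel + following sounds) of 'fire': -ire = /aɪər/
Rime of 'tire': -ire = /aɪər/
/aɪər/ and /aɪər/ are the same ending sound, so the words rhyme.

Yes


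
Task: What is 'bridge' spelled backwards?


Reverse 'bridge' character by character: 'egdirb'.

egdirb


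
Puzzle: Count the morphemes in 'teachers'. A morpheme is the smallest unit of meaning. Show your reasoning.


Decomposition: teach (root) + -er (suffix) + -s (plural) = 3 morpheme(s)

3 morphemes


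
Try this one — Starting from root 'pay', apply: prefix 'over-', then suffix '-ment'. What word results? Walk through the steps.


Step 1: Add prefix 'over-' to 'pay' = 'overpay'
Step 2: Add suffix '-ment' to 'overpay' = 'overpayment'

overpayment


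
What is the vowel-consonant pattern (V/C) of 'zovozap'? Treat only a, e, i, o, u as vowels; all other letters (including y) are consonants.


Letter mapping: z = C, o = V, v = C, o = V, z = C, a = V, p = C.

CVCVCVC


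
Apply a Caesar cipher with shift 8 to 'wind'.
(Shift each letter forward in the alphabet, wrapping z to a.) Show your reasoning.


Shift each letter by 8: w -> e, i -> q, n -> v, d -> l. Result: 'eqvl'.

eqvl


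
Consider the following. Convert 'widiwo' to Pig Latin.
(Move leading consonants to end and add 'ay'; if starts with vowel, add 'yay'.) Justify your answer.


'widiwo': move consonant cluster 'w' to end and add 'ay': 'idiwoway'.

idiwoway


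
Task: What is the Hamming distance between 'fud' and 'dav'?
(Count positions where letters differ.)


Alignment:
Position 1: 'f' vs 'd' = DIFFER
Position 2: 'u' vs 'a' = DIFFER
Position 3: 'd' vs 'v' = DIFFER
Total differences: 3

3


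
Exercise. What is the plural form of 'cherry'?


Apply rule: Change -y to -ies (consonant + y). 'cherry' becomes 'cherries'.

cherries


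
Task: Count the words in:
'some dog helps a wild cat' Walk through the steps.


Split into words: some | dog | helps | a | wild | cat = 6 words.

6


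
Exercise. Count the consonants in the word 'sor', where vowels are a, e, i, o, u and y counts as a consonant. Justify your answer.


Consonants in 'sor': s, r = 2 consonants.

2


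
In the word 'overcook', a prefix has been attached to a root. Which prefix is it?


The word 'overcook' = 'over' (prefix) + 'cook' (root). The prefix is 'over'.

over


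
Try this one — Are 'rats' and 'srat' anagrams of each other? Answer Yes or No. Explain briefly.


Sorted letters of 'rats': 'arst'
Sorted letters of 'srat': 'arst'
They match.

Yes


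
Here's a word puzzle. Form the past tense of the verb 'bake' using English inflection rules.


Apply rule: Add -d (word ends in -e). 'bake' becomes 'baked'.

baked


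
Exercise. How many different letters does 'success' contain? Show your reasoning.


Unique letters in 'success': {c, e, s, u} = 4 distinct letters.

4


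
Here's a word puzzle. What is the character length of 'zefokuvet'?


Spell out 'zefokuvet' and number each letter: z(1), e(2), f(3), o(4), k(5), u(6), v(7), e(8), t(9). Total: 9 letters.

9


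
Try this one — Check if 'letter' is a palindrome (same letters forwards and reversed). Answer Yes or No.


Forward: 'letter'
Reversed: 'rettel'
They differ.

No


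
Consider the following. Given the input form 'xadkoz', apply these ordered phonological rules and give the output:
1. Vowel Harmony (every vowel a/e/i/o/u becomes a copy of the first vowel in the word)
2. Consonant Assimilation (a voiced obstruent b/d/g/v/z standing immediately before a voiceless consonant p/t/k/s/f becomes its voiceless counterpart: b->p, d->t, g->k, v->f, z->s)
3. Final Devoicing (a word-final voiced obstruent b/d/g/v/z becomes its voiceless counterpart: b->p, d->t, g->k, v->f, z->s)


Starting form: 'xadkoz'
Rule 1: Vowel Harmony: all vowels become 'a' (matching first vowel). 'xadkoz' -> 'xadkaz'
Rule 2: Consonant Assimilation: voiced obstruent before voiceless consonant becomes voiceless ('dk' -> 'tk'). 'xadkaz' -> 'xatkaz'
Rule 3: Final Devoicing: word-final voiced obstruent 'z' becomes voiceless 's'. 'xatkaz' -> 'xatkas'
Final form: 'xatkas'

xatkas


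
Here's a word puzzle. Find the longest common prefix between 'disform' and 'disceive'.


Compare from the start: 3 characters match: 'dis'. Mismatch at position 4: 'f' vs 'c'.

dis


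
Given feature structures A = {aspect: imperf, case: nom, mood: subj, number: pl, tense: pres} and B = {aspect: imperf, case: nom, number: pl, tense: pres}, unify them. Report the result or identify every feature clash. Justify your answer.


Compare features:
aspect: A=imperf vs B=imperf -> unified: imperf
case: A=nom vs B=nom -> unified: nom
mood: A=subj vs B=_ -> unified: subj
number: A=pl vs B=pl -> unified: pl
tense: A=pres vs B=pres -> unified: pres
No clashes found.

Unified: {aspect: imperf, case: nom, mood: subj, number: pl, tense: pres}


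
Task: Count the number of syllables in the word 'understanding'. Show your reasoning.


Break 'understanding' into syllables: un-der-stand-ing -> un | der | stand | ing = 4 syllables

4 syllables


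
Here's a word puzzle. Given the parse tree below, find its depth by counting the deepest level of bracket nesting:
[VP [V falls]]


Count bracket nesting levels:
'[' at pos 0: depth = 1
'[' at pos 4: depth = 2
Maximum depth reached: 2

2


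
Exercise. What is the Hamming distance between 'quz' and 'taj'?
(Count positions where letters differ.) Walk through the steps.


Alignment:
Position 1: 'q' vs 't' = DIFFER
Position 2: 'u' vs 'a' = DIFFER
Position 3: 'z' vs 'j' = DIFFER
Total differences: 3

3


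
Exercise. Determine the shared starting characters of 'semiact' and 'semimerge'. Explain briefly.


Compare from the start: 4 characters match: 'semi'. Mismatch at position 5: 'a' vs 'm'.

semi


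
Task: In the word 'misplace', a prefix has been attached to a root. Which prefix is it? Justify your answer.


The word 'misplace' = 'mis' (prefix) + 'place' (root). The prefix is 'mis'.

mis


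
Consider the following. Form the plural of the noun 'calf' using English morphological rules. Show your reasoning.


Apply rule: Change -f to -ves. 'calf' becomes 'calves'.

calves


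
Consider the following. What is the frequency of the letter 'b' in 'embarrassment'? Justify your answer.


Letter 'b' in 'embarrassment': found at position(s) 3 = 1 occurrence(s).

1


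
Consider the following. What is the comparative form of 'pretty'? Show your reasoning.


Apply comparative formation (consonant + y: change y to i, add -er): 'pretty' -> 'prettier'.

prettier


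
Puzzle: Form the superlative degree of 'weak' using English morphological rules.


Apply superlative formation (add -est): 'weak' -> 'weakest'.

weakest


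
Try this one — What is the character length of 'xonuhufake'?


Spell out 'xonuhufake' and number each letter: x(1), o(2), n(3), u(4), h(5), u(6), f(7), a(8), k(9), e(10). Total: 10 letters.

10


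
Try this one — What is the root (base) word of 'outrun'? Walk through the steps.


Remove prefix 'out' from 'outrun' to get root 'run'.

run


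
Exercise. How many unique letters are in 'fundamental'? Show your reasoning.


Unique letters in 'fundamental': {a, d, e, f, l, m, n, t, u} = 9 distinct letters.

9


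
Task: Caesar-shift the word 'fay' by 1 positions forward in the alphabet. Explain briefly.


Shift each letter by 1: f -> g, a -> b, y -> z. Result: 'gbz'.

gbz


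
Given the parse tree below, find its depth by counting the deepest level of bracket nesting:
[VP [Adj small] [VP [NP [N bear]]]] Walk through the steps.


Count bracket nesting levels:
'[' at pos 0: depth = 1
'[' at pos 4: depth = 2
'[' at pos 16: depth = 2
'[' at pos 20: depth = 3
'[' at pos 24: depth = 4
Maximum depth reached: 4

4


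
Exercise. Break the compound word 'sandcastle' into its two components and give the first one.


Split 'sandcastle' into 'sand' + 'castle'. The first part is 'sand'.

sand


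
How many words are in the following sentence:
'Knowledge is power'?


Split into words: Knowledge | is | power = 3 words.

3


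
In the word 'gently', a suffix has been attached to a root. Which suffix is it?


The word 'gently' = 'gentle' (root) + '-ly' (suffix). The suffix is '-ly'.

ly


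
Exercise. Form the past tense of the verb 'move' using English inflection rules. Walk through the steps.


Apply rule: Add -d (word ends in -e). 'move' becomes 'moved'.

moved


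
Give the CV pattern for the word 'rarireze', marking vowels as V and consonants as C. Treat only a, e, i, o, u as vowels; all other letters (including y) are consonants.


Letter mapping: r = C, a = V, r = C, i = V, r = C, e = V, z = C, e = V.

CVCVCVCV


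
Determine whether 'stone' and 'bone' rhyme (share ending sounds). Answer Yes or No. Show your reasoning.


Rime (stressed vowel + following sounds) of 'stone': -one = /oʊn/
Rime of 'bone': -one = /oʊn/
/oʊn/ and /oʊn/ are the same ending sound, so the words rhyme.

Yes


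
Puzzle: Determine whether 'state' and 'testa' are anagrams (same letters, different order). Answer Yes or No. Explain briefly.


Sorted letters of 'state': 'aestt'
Sorted letters of 'testa': 'aestt'
They match.

Yes


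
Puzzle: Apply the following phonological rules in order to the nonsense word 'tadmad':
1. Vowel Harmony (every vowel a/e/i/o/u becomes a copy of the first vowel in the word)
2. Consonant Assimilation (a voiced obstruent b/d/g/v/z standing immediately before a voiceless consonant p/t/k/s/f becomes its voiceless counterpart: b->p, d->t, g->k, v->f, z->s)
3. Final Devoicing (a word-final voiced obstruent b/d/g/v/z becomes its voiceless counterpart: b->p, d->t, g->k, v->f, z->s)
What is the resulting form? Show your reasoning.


Starting form: 'tadmad'
Rule 1: Vowel Harmony: all vowels already match. No change.
Rule 2: Consonant Assimilation: no voiced obstruent (b/d/g/v/z) stands immediately before a voiceless consonant (p/t/k/s/f). No change.
Rule 3: Final Devoicing: word-final voiced obstruent 'd' becomes voiceless 't'. 'tadmad' -> 'tadmat'
Final form: 'tadmat'

tadmat


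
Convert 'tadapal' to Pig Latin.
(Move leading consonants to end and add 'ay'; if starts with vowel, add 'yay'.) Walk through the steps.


'tadapal': move consonant cluster 't' to end and add 'ay': 'adapaltay'.

adapaltay


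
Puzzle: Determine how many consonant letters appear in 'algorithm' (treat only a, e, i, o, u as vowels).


Consonants in 'algorithm': l, g, r, t, h, m = 6 consonants.

6


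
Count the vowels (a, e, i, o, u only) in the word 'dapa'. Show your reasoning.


Vowels in 'dapa': a, a = 2 vowels.

2


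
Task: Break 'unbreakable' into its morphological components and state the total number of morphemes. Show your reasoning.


Step 1: Identify prefix: 'un' (meaning: not/reverse)
Step 2: Identify root: 'break'
Step 3: Identify suffix(es): 'able'
Decomposition: un- (prefix: not/reverse) + break (root) + -able (suffix: capable of)
Total morphemes: 3

3 morphemes (un- (prefix: not/reverse) + break (root) + -able (suffix: capable of))


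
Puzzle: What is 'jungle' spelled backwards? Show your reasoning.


Reverse 'jungle' character by character: 'elgnuj'.

elgnuj


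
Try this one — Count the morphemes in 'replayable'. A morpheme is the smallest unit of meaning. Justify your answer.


Decomposition: re- (prefix) + play (root) + -able (suffix) = 3 morpheme(s)

3 morphemes


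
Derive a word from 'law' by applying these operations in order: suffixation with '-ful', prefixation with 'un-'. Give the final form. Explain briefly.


Step 1: Add suffix '-ful' to 'law' = 'lawful'
Step 2: Add prefix 'un-' to 'lawful' = 'unlawful'

unlawful


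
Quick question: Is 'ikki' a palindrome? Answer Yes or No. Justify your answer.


Forward: 'ikki'
Reversed: 'ikki'
They are identical.

Yes


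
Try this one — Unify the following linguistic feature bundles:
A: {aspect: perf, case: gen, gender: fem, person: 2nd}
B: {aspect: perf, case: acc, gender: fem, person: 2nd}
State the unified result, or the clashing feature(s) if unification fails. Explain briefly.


Compare features:
aspect: A=perf vs B=perf -> unified: perf
case: A=gen vs B=acc -> CLASH
gender: A=fem vs B=fem -> unified: fem
person: A=2nd vs B=2nd -> unified: 2nd
Clash detected on feature 'case' (gen vs acc); unification fails.

CLASH on 'case' (gen vs acc)


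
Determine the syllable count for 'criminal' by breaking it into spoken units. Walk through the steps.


Break 'criminal' into syllables: crim-i-nal -> crim | i | nal = 3 syllables

3 syllables


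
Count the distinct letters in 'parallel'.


Unique letters in 'parallel': {a, e, l, p, r} = 5 distinct letters.

5


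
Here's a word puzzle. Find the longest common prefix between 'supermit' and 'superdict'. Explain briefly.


Compare from the start: 5 characters match: 'super'. Mismatch at position 6: 'm' vs 'd'.

super


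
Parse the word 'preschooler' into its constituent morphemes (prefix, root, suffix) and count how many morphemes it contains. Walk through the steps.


Step 1: Identify prefix: 'pre' (meaning: before)
Step 2: Identify root: 'school'
Step 3: Identify suffix(es): 'er'
Decomposition: pre- (prefix: before) + school (root) + -er (suffix: one who)
Total morphemes: 3

3 morphemes (pre- (prefix: before) + school (root) + -er (suffix: one who))


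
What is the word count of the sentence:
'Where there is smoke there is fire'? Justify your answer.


Split into words: Where | there | is | smoke | there | is | fire = 7 words.

7


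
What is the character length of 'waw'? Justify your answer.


Spell out 'waw' and number each letter: w(1), a(2), w(3). Total: 3 letters.

3


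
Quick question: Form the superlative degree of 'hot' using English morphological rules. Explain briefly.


Apply superlative formation (double final consonant, add -est): 'hot' -> 'hottest'.

hottest


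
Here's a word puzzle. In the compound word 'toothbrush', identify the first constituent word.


Split 'toothbrush' into 'tooth' + 'brush'. The first part is 'tooth'.

tooth


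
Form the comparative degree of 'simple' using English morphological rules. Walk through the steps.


Apply comparative formation (ends in e: add -r): 'simple' -> 'simpler'.

simpler


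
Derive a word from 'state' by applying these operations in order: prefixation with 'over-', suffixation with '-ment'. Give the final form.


Step 1: Add prefix 'over-' to 'state' = 'overstate'
Step 2: Add suffix '-ment' to 'overstate' = 'overstatement'

overstatement


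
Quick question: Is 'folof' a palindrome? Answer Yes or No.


Forward: 'folof'
Reversed: 'folof'
They are identical.

Yes


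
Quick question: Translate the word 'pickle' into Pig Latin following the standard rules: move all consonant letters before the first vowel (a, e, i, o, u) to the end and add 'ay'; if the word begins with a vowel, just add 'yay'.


'pickle': move consonant cluster 'p' to end and add 'ay': 'icklepay'.

icklepay


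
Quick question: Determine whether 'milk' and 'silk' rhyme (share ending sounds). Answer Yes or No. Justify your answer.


Rime (stressed vowel + following sounds) of 'milk': -ilk = /ɪlk/
Rime of 'silk': -ilk = /ɪlk/
/ɪlk/ and /ɪlk/ are the same ending sound, so the words rhyme.

Yes


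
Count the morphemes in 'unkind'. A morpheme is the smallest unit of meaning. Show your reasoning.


Decomposition: un- (prefix) + kind (root) = 2 morpheme(s)

2 morphemes


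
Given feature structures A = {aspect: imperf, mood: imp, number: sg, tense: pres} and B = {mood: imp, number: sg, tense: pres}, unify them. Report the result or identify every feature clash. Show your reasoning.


Compare features:
aspect: A=imperf vs B=_ -> unified: imperf
mood: A=imp vs B=imp -> unified: imp
number: A=sg vs B=sg -> unified: sg
tense: A=pres vs B=pres -> unified: pres
No clashes found.

Unified: {aspect: imperf, mood: imp, number: sg, tense: pres}


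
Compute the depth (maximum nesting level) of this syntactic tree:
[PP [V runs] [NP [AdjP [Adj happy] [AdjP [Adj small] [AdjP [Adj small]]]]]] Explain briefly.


Count bracket nesting levels:
'[' at pos 0: depth = 1
'[' at pos 4: depth = 2
'[' at pos 13: depth = 2
'[' at pos 17: depth = 3
'[' at pos 23: depth = 4
'[' at pos 35: depth = 4
'[' at pos 41: depth = 5
'[' at pos 53: depth = 5
'[' at pos 59: depth = 6
Maximum depth reached: 6

6


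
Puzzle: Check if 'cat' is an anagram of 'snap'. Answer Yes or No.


Sorted letters of 'cat': 'act'
Sorted letters of 'snap': 'anps'
They do not match.

No


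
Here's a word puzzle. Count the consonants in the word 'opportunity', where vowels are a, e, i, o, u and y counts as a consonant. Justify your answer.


Consonants in 'opportunity': p, p, r, t, n, t, y = 7 consonants.

7


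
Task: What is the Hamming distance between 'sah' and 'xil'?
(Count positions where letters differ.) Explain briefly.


Alignment:
Position 1: 's' vs 'x' = DIFFER
Position 2: 'a' vs 'i' = DIFFER
Position 3: 'h' vs 'l' = DIFFER
Total differences: 3

3


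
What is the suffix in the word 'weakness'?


The word 'weakness' = 'weak' (root) + '-ness' (suffix). The suffix is '-ness'.

ness


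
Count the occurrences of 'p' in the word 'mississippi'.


Letter 'p' in 'mississippi': found at position(s) 9, 10 = 2 occurrence(s).

2


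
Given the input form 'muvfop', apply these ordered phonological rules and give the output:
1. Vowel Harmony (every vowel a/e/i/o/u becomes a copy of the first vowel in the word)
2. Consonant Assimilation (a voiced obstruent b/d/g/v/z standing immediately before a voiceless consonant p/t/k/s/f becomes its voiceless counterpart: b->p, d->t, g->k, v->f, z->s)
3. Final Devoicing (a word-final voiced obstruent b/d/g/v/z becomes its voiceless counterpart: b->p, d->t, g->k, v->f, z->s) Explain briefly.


Starting form: 'muvfop'
Rule 1: Vowel Harmony: all vowels become 'u' (matching first vowel). 'muvfop' -> 'muvfup'
Rule 2: Consonant Assimilation: voiced obstruent before voiceless consonant becomes voiceless ('vf' -> 'ff'). 'muvfup' -> 'muffup'
Rule 3: Final Devoicing: final consonant 'p' is not one of the voiced obstruents b/d/g/v/z. No change.
Final form: 'muffup'

muffup


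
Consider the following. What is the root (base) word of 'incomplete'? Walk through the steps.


Remove prefix 'in' from 'incomplete' to get root 'complete'.

complete


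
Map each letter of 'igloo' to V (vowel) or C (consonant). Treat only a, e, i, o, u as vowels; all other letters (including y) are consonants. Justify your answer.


Letter mapping: i = V, g = C, l = C, o = V, o = V.

VCCVV


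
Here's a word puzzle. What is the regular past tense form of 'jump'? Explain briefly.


Apply rule: Add -ed. 'jump' becomes 'jumped'.

jumped


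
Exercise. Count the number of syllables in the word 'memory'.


Break 'memory' into syllables: mem-o-ry -> mem | o | ry = 3 syllables

3 syllables


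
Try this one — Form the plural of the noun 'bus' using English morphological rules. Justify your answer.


Apply rule: Add -es (sibilant/fricative ending). 'bus' becomes 'buses'.

buses


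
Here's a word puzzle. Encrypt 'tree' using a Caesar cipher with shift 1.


Shift each letter by 1: t -> u, r -> s, e -> f, e -> f. Result: 'usff'.

usff


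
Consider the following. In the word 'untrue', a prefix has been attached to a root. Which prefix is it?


The word 'untrue' = 'un' (prefix) + 'true' (root). The prefix is 'un'.

un


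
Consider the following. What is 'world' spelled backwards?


Reverse 'world' character by character: 'dlrow'.

dlrow


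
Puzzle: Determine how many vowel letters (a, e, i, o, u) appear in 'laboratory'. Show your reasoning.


Vowels in 'laboratory': a, o, a, o = 4 vowels.

4


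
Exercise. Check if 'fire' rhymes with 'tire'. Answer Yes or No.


Rime (stressed vowel + following sounds) of 'fire': -ire = /aɪər/
Rime of 'tire': -ire = /aɪər/
/aɪər/ and /aɪər/ are the same ending sound, so the words rhyme.

Yes


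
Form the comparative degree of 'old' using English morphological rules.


Apply comparative formation (add -er): 'old' -> 'older'.

older


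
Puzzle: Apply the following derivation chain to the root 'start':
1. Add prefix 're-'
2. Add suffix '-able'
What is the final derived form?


Step 1: Add prefix 're-' to 'start' = 'restart'
Step 2: Add suffix '-able' to 'restart' = 'restartable'

restartable


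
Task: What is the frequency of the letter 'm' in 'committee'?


Letter 'm' in 'committee': found at position(s) 3, 4 = 2 occurrence(s).

2


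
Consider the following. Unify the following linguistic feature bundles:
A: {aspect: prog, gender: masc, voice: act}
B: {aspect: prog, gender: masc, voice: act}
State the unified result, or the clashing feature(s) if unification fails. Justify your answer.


Compare features:
aspect: A=prog vs B=prog -> unified: prog
gender: A=masc vs B=masc -> unified: masc
voice: A=act vs B=act -> unified: act
No clashes found.

Unified: {aspect: prog, gender: masc, voice: act}


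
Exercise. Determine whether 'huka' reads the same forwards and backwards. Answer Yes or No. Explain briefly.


Forward: 'huka'
Reversed: 'akuh'
They differ.

No


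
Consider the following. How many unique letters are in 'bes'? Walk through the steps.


Unique letters in 'bes': {b, e, s} = 3 distinct letters.

3


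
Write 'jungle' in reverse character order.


Reverse 'jungle' character by character: 'elgnuj'.

elgnuj


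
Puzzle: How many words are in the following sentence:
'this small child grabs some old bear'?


Split into words: this | small | child | grabs | some | old | bear = 7 words.

7


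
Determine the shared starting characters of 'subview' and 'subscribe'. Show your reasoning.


Compare from the start: 3 characters match: 'sub'. Mismatch at position 4: 'v' vs 's'.

sub


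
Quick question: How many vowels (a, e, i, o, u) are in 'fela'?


Vowels in 'fela': e, a = 2 vowels.

2


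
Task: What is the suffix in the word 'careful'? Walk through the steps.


The word 'careful' = 'care' (root) + '-ful' (suffix). The suffix is '-ful'.

ful


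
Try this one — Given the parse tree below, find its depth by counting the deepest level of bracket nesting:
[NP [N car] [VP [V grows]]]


Count bracket nesting levels:
'[' at pos 0: depth = 1
'[' at pos 4: depth = 2
'[' at pos 12: depth = 2
'[' at pos 16: depth = 3
Maximum depth reached: 3

3


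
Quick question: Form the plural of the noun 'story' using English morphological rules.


Apply rule: Change -y to -ies (consonant + y). 'story' becomes 'stories'.

stories


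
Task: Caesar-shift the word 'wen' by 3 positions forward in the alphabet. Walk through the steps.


Shift each letter by 3: w -> z, e -> h, n -> q. Result: 'zhq'.

zhq


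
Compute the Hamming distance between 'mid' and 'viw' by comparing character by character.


Alignment:
Position 1: 'm' vs 'v' = DIFFER
Position 2: 'i' vs 'i' = match
Position 3: 'd' vs 'w' = DIFFER
Total differences: 2

2


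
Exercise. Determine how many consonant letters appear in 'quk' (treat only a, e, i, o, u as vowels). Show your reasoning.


Consonants in 'quk': q, k = 2 consonants.

2


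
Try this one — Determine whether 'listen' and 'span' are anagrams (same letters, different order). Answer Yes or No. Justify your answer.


Sorted letters of 'listen': 'eilnst'
Sorted letters of 'span': 'anps'
They do not match.

No


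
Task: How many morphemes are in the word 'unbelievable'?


Decomposition: un- (prefix) + believe (root) + -able (suffix) = 3 morpheme(s)

3 morphemes


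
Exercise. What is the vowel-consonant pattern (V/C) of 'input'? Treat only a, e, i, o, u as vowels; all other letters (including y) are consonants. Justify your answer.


Letter mapping: i = V, n = C, p = C, u = V, t = C.

VCCVC


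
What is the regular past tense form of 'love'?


Apply rule: Add -d (word ends in -e). 'love' becomes 'loved'.

loved


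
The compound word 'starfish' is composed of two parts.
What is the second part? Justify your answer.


Split 'starfish' into 'star' + 'fish'. The second part is 'fish'.

fish
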